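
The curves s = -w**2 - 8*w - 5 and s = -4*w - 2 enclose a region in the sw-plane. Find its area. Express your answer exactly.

4/3

Both boundary curves give s as a function of w, so integrate with respect to w. Setting them equal: -w**2 - 4*w - 3 = 0, i.e. -(w + 1)*(w + 3) = 0, so they meet at w = -3, -1.
For w in [-3, -1], s = -w**2 - 8*w - 5 is on the right; area = ∫[-3,-1] (-w**2 - 4*w - 3) dw = 4/3.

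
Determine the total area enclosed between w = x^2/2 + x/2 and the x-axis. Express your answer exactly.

1/12

The curve meets the x-axis where x^2/2 + x/2 = 0, i.e. x*(x + 1)/2 = 0, at x = -1, 0.
On [-1, 0] the curve lies below the axis; ∫[-1,0] (x^2/2 + x/2) dx = -1/12, giving area 1/12.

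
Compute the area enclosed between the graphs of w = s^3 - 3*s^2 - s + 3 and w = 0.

8

Set the curves equal: s^3 - 3*s^2 - s + 3 = 0, so s^3 - 3*s^2 - s + 3 = 0, which factors as (s - 3)*(s - 1)*(s + 1) = 0. The curves meet at s = -1, 1, 3.
On [-1, 1], w = s^3 - 3*s^2 - s + 3 is on top; that piece has area ∫[-1,1] (s^3 - 3*s^2 - s + 3) ds = 4.
On [1, 3], w = 0 is on top; that piece has area ∫[1,3] (-(s^3 - 3*s^2 - s + 3)) ds = 4.
Total enclosed area = 4 + 4 = 8.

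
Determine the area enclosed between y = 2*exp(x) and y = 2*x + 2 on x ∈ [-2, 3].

-15 - 2*exp(-2) + 2*exp(3)

On [-2, 3], (2*exp(x)) - (2*x + 2) = -2*x + 2*exp(x) - 2 is ≥ 0 throughout, so the area is a single integral of |-2*x + 2*exp(x) - 2|.
∫[-2,3] (-2*x + 2*exp(x) - 2) dx = -15 - 2*exp(-2) + 2*exp(3).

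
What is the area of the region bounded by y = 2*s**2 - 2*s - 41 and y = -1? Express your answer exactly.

243

Set the curves equal: 2*s**2 - 2*s - 41 = -1, so 2*s**2 - 2*s - 40 = 0, which factors as 2*(s - 5)*(s + 4) = 0. The curves meet at s = -4, 5.
On [-4, 5], y = -1 is on top; that piece has area ∫[-4,5] (-(2*s**2 - 2*s - 40)) ds = 243.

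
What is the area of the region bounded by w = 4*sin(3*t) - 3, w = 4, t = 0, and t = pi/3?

On [0, pi/3], (4*sin(3*t) - 3) - (4) = 4*sin(3*t) - 7 is ≤ 0 throughout, so the area is a single integral of |4*sin(3*t) - 7|.
∫[0,pi/3] (4*sin(3*t) - 7) dt = 8/3 - 7*pi/3; the area of that piece is -8/3 + 7*pi/3.

-8/3 + 7*pi/3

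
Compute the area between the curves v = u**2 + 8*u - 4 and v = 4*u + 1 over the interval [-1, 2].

The difference (u**2 + 8*u - 4) - (4*u + 1) = u**2 + 4*u - 5 changes sign at u = 1 inside [-1, 2], so split the integral there.
∫[-1,1] (u**2 + 4*u - 5) du = -28/3; the area of that piece is 28/3.
∫[1,2] (u**2 + 4*u - 5) du = 10/3.
Total area = 28/3 + 10/3 = 38/3.

38/3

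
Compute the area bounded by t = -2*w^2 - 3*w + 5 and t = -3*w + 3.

8/3

Both boundary curves give t as a function of w, so integrate with respect to w. Setting them equal: -2*w^2 + 2 = 0, i.e. -2*(w - 1)*(w + 1) = 0, so they meet at w = -1, 1.
For w in [-1, 1], t = -2*w^2 - 3*w + 5 is on the right; area = ∫[-1,1] (-2*w^2 + 2) dw = 8/3.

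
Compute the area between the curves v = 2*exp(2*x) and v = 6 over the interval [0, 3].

-23 + 6*log(3) + exp(6)

The difference (2*exp(2*x)) - (6) = 2*exp(2*x) - 6 changes sign at x = log(3)/2 inside [0, 3], so split the integral there.
∫[0,log(3)/2] (2*exp(2*x) - 6) dx = 2 - log(27); the area of that piece is -2 + log(27).
∫[log(3)/2,3] (2*exp(2*x) - 6) dx = -21 + 3*log(3) + exp(6).
Total area = (-2 + log(27)) + (-21 + 3*log(3) + exp(6)) = -23 + 6*log(3) + exp(6).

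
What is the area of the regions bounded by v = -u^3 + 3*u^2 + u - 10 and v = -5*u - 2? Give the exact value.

Set the curves equal: -u^3 + 3*u^2 + u - 10 = -5*u - 2, so -u^3 + 3*u^2 + 6*u - 8 = 0, which factors as -(u - 4)*(u - 1)*(u + 2) = 0. The curves meet at u = -2, 1, 4.
On [-2, 1], v = -5*u - 2 is on top; that piece has area ∫[-2,1] (-(-u^3 + 3*u^2 + 6*u - 8)) du = 81/4.
On [1, 4], v = -u^3 + 3*u^2 + u - 10 is on top; that piece has area ∫[1,4] (-u^3 + 3*u^2 + 6*u - 8) du = 81/4.
Total enclosed area = 81/4 + 81/4 = 81/2.

81/2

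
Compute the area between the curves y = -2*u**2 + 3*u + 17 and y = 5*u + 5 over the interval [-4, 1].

The difference (-2*u**2 + 3*u + 17) - (5*u + 5) = -2*u**2 - 2*u + 12 changes sign at u = -3 inside [-4, 1], so split the integral there.
∫[-4,-3] (-2*u**2 - 2*u + 12) du = -17/3; the area of that piece is 17/3.
∫[-3,1] (-2*u**2 - 2*u + 12) du = 112/3.
Total area = 17/3 + 112/3 = 43.

43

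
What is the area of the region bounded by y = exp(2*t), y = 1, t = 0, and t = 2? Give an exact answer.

On [0, 2], (exp(2*t)) - (1) = exp(2*t) - 1 is ≥ 0 throughout, so the area is a single integral of |exp(2*t) - 1|.
∫[0,2] (exp(2*t) - 1) dt = -5/2 + exp(4)/2.

-5/2 + exp(4)/2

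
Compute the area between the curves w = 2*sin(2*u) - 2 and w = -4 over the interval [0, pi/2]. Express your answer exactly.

2 + pi

On [0, pi/2], (2*sin(2*u) - 2) - (-4) = 2*sin(2*u) + 2 is ≥ 0 throughout, so the area is a single integral of |2*sin(2*u) + 2|.
∫[0,pi/2] (2*sin(2*u) + 2) du = 2 + pi.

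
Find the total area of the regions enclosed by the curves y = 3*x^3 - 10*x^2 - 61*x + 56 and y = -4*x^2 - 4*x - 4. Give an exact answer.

Set the curves equal: 3*x^3 - 10*x^2 - 61*x + 56 = -4*x^2 - 4*x - 4, so 3*x^3 - 6*x^2 - 57*x + 60 = 0, which factors as 3*(x - 5)*(x - 1)*(x + 4) = 0. The curves meet at x = -4, 1, 5.
On [-4, 1], y = 3*x^3 - 10*x^2 - 61*x + 56 is on top; that piece has area ∫[-4,1] (3*x^3 - 6*x^2 - 57*x + 60) dx = 1625/4.
On [1, 5], y = -4*x^2 - 4*x - 4 is on top; that piece has area ∫[1,5] (-(3*x^3 - 6*x^2 - 57*x + 60)) dx = 224.
Total enclosed area = 1625/4 + 224 = 2521/4.

2521/4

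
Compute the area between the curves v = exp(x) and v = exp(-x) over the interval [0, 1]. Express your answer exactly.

On [0, 1], (exp(x)) - (exp(-x)) = exp(x) - exp(-x) is ≥ 0 throughout, so the area is a single integral of |exp(x) - exp(-x)|.
∫[0,1] (exp(x) - exp(-x)) dx = -2 + exp(-1) + exp(1).

-2 + exp(-1) + exp(1)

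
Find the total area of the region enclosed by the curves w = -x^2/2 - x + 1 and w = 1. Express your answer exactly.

Set the curves equal: -x^2/2 - x + 1 = 1, so -x^2/2 - x = 0, which factors as -x*(x + 2)/2 = 0. The curves meet at x = -2, 0.
On [-2, 0], w = -x^2/2 - x + 1 is on top; that piece has area ∫[-2,0] (-x^2/2 - x) dx = 2/3.

2/3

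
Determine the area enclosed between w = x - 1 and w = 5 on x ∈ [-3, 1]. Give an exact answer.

On [-3, 1], (x - 1) - (5) = x - 6 is ≤ 0 throughout, so the area is a single integral of |x - 6|.
∫[-3,1] (x - 6) dx = -28; the area of that piece is 28.

28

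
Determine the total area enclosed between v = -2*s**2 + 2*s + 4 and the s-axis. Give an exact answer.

9

The curve meets the s-axis where -2*s**2 + 2*s + 4 = 0, i.e. -2*(s - 2)*(s + 1) = 0, at s = -1, 2.
On [-1, 2] the curve lies above the axis; ∫[-1,2] (-2*s**2 + 2*s + 4) ds = 9, giving area 9.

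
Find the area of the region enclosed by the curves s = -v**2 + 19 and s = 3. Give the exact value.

256/3

Both boundary curves give s as a function of v, so integrate with respect to v. Setting them equal: -v**2 + 16 = 0, i.e. -(v - 4)*(v + 4) = 0, so they meet at v = -4, 4.
For v in [-4, 4], s = -v**2 + 19 is on the right; area = ∫[-4,4] (-v**2 + 16) dv = 256/3.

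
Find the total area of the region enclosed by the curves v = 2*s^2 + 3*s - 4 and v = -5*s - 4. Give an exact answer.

64/3

Set the curves equal: 2*s^2 + 3*s - 4 = -5*s - 4, so 2*s^2 + 8*s = 0, which factors as 2*s*(s + 4) = 0. The curves meet at s = -4, 0.
On [-4, 0], v = -5*s - 4 is on top; that piece has area ∫[-4,0] (-(2*s^2 + 8*s)) ds = 64/3.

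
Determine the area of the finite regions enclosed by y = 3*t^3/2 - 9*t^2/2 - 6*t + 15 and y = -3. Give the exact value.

393/8

Set the curves equal: 3*t^3/2 - 9*t^2/2 - 6*t + 15 = -3, so 3*t^3/2 - 9*t^2/2 - 6*t + 18 = 0, which factors as 3*(t - 3)*(t - 2)*(t + 2)/2 = 0. The curves meet at t = -2, 2, 3.
On [-2, 2], y = 3*t^3/2 - 9*t^2/2 - 6*t + 15 is on top; that piece has area ∫[-2,2] (3*t^3/2 - 9*t^2/2 - 6*t + 18) dt = 48.
On [2, 3], y = -3 is on top; that piece has area ∫[2,3] (-(3*t^3/2 - 9*t^2/2 - 6*t + 18)) dt = 9/8.
Total enclosed area = 48 + 9/8 = 393/8.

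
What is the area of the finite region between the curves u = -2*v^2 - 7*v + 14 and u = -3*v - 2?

Both boundary curves give u as a function of v, so integrate with respect to v. Setting them equal: -2*v^2 - 4*v + 16 = 0, i.e. -2*(v - 2)*(v + 4) = 0, so they meet at v = -4, 2.
For v in [-4, 2], u = -2*v^2 - 7*v + 14 is on the right; area = ∫[-4,2] (-2*v^2 - 4*v + 16) dv = 72.

72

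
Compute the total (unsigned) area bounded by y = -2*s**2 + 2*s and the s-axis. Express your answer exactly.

The curve meets the s-axis where -2*s**2 + 2*s = 0, i.e. -2*s*(s - 1) = 0, at s = 0, 1.
On [0, 1] the curve lies above the axis; ∫[0,1] (-2*s**2 + 2*s) ds = 1/3, giving area 1/3.

1/3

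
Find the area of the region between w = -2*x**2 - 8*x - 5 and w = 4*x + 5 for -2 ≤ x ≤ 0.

The difference (-2*x**2 - 8*x - 5) - (4*x + 5) = -2*x**2 - 12*x - 10 changes sign at x = -1 inside [-2, 0], so split the integral there.
∫[-2,-1] (-2*x**2 - 12*x - 10) dx = 10/3.
∫[-1,0] (-2*x**2 - 12*x - 10) dx = -14/3; the area of that piece is 14/3.
Total area = 10/3 + 14/3 = 8.

8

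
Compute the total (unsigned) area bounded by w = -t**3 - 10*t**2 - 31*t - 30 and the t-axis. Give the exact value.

37/12

The curve meets the t-axis where -t**3 - 10*t**2 - 31*t - 30 = 0, i.e. -(t + 2)*(t + 3)*(t + 5) = 0, at t = -5, -3, -2.
On [-5, -3] the curve lies below the axis; ∫[-5,-3] (-t**3 - 10*t**2 - 31*t - 30) dt = -8/3, giving area 8/3.
On [-3, -2] the curve lies above the axis; ∫[-3,-2] (-t**3 - 10*t**2 - 31*t - 30) dt = 5/12, giving area 5/12.
Total area = 8/3 + 5/12 = 37/12.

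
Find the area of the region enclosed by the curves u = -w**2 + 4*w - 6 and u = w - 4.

Both boundary curves give u as a function of w, so integrate with respect to w. Setting them equal: -w**2 + 3*w - 2 = 0, i.e. -(w - 2)*(w - 1) = 0, so they meet at w = 1, 2.
For w in [1, 2], u = -w**2 + 4*w - 6 is on the right; area = ∫[1,2] (-w**2 + 3*w - 2) dw = 1/6.

1/6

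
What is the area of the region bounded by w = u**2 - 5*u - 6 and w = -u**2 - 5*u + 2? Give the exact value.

64/3

Set the curves equal: u**2 - 5*u - 6 = -u**2 - 5*u + 2, so 2*u**2 - 8 = 0, which factors as 2*(u - 2)*(u + 2) = 0. The curves meet at u = -2, 2.
On [-2, 2], w = -u**2 - 5*u + 2 is on top; that piece has area ∫[-2,2] (-(2*u**2 - 8)) du = 64/3.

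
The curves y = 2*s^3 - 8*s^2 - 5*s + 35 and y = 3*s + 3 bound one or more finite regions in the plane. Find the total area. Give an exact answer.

296/3

Set the curves equal: 2*s^3 - 8*s^2 - 5*s + 35 = 3*s + 3, so 2*s^3 - 8*s^2 - 8*s + 32 = 0, which factors as 2*(s - 4)*(s - 2)*(s + 2) = 0. The curves meet at s = -2, 2, 4.
On [-2, 2], y = 2*s^3 - 8*s^2 - 5*s + 35 is on top; that piece has area ∫[-2,2] (2*s^3 - 8*s^2 - 8*s + 32) ds = 256/3.
On [2, 4], y = 3*s + 3 is on top; that piece has area ∫[2,4] (-(2*s^3 - 8*s^2 - 8*s + 32)) ds = 40/3.
Total enclosed area = 256/3 + 40/3 = 296/3.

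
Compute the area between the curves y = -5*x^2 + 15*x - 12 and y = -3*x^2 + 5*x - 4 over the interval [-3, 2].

93

The difference (-5*x^2 + 15*x - 12) - (-3*x^2 + 5*x - 4) = -2*x^2 + 10*x - 8 changes sign at x = 1 inside [-3, 2], so split the integral there.
∫[-3,1] (-2*x^2 + 10*x - 8) dx = -272/3; the area of that piece is 272/3.
∫[1,2] (-2*x^2 + 10*x - 8) dx = 7/3.
Total area = 272/3 + 7/3 = 93.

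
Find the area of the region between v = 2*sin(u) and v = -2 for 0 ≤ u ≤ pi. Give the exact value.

4 + 2*pi

On [0, pi], (2*sin(u)) - (-2) = 2*sin(u) + 2 is ≥ 0 throughout, so the area is a single integral of |2*sin(u) + 2|.
∫[0,pi] (2*sin(u) + 2) du = 4 + 2*pi.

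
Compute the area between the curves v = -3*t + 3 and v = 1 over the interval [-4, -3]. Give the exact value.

25/2

On [-4, -3], (-3*t + 3) - (1) = -3*t + 2 is ≥ 0 throughout, so the area is a single integral of |-3*t + 2|.
∫[-4,-3] (-3*t + 2) dt = 25/2.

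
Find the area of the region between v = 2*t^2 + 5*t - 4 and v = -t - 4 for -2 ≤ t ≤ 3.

155/3

The difference (2*t^2 + 5*t - 4) - (-t - 4) = 2*t^2 + 6*t changes sign at t = 0 inside [-2, 3], so split the integral there.
∫[-2,0] (2*t^2 + 6*t) dt = -20/3; the area of that piece is 20/3.
∫[0,3] (2*t^2 + 6*t) dt = 45.
Total area = 20/3 + 45 = 155/3.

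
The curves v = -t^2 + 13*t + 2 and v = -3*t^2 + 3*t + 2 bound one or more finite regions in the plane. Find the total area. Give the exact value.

125/3

Set the curves equal: -t^2 + 13*t + 2 = -3*t^2 + 3*t + 2, so 2*t^2 + 10*t = 0, which factors as 2*t*(t + 5) = 0. The curves meet at t = -5, 0.
On [-5, 0], v = -3*t^2 + 3*t + 2 is on top; that piece has area ∫[-5,0] (-(2*t^2 + 10*t)) dt = 125/3.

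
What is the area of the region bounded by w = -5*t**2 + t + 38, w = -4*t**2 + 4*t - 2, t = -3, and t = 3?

222

On [-3, 3], (-5*t**2 + t + 38) - (-4*t**2 + 4*t - 2) = -t**2 - 3*t + 40 is ≥ 0 throughout, so the area is a single integral of |-t**2 - 3*t + 40|.
∫[-3,3] (-t**2 - 3*t + 40) dt = 222.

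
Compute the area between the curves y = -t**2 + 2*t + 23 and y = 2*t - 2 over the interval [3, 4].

On [3, 4], (-t**2 + 2*t + 23) - (2*t - 2) = -t**2 + 25 is ≥ 0 throughout, so the area is a single integral of |-t**2 + 25|.
∫[3,4] (-t**2 + 25) dt = 38/3.

38/3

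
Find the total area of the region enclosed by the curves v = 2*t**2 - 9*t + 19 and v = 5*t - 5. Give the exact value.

1/3

Set the curves equal: 2*t**2 - 9*t + 19 = 5*t - 5, so 2*t**2 - 14*t + 24 = 0, which factors as 2*(t - 4)*(t - 3) = 0. The curves meet at t = 3, 4.
On [3, 4], v = 5*t - 5 is on top; that piece has area ∫[3,4] (-(2*t**2 - 14*t + 24)) dt = 1/3.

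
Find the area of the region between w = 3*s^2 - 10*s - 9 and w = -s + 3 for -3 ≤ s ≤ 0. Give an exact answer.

89/2

The difference (3*s^2 - 10*s - 9) - (-s + 3) = 3*s^2 - 9*s - 12 changes sign at s = -1 inside [-3, 0], so split the integral there.
∫[-3,-1] (3*s^2 - 9*s - 12) ds = 38.
∫[-1,0] (3*s^2 - 9*s - 12) ds = -13/2; the area of that piece is 13/2.
Total area = 38 + 13/2 = 89/2.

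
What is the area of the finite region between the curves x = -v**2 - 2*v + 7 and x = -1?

Both boundary curves give x as a function of v, so integrate with respect to v. Setting them equal: -v**2 - 2*v + 8 = 0, i.e. -(v - 2)*(v + 4) = 0, so they meet at v = -4, 2.
For v in [-4, 2], x = -v**2 - 2*v + 7 is on the right; area = ∫[-4,2] (-v**2 - 2*v + 8) dv = 36.

36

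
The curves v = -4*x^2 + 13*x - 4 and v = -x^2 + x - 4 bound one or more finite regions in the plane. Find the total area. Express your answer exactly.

Set the curves equal: -4*x^2 + 13*x - 4 = -x^2 + x - 4, so -3*x^2 + 12*x = 0, which factors as -3*x*(x - 4) = 0. The curves meet at x = 0, 4.
On [0, 4], v = -4*x^2 + 13*x - 4 is on top; that piece has area ∫[0,4] (-3*x^2 + 12*x) dx = 32.

32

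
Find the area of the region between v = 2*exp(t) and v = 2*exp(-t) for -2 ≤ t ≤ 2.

The difference (2*exp(t)) - (2*exp(-t)) = 2*exp(t) - 2*exp(-t) changes sign at t = 0 inside [-2, 2], so split the integral there.
∫[-2,0] (2*exp(t) - 2*exp(-t)) dt = -2*exp(2) - 2*exp(-2) + 4; the area of that piece is -4 + 2*exp(-2) + 2*exp(2).
∫[0,2] (2*exp(t) - 2*exp(-t)) dt = -4 + 2*exp(-2) + 2*exp(2).
Total area = (-4 + 2*exp(-2) + 2*exp(2)) + (-4 + 2*exp(-2) + 2*exp(2)) = -8 + 4*exp(-2) + 4*exp(2).

-8 + 4*exp(-2) + 4*exp(2)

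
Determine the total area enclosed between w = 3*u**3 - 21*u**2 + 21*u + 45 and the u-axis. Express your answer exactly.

148

The curve meets the u-axis where 3*u**3 - 21*u**2 + 21*u + 45 = 0, i.e. 3*(u - 5)*(u - 3)*(u + 1) = 0, at u = -1, 3, 5.
On [-1, 3] the curve lies above the axis; ∫[-1,3] (3*u**3 - 21*u**2 + 21*u + 45) du = 128, giving area 128.
On [3, 5] the curve lies below the axis; ∫[3,5] (3*u**3 - 21*u**2 + 21*u + 45) du = -20, giving area 20.
Total area = 128 + 20 = 148.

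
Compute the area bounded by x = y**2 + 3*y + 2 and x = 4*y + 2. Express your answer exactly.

Both boundary curves give x as a function of y, so integrate with respect to y. Setting them equal: y**2 - y = 0, i.e. y*(y - 1) = 0, so they meet at y = 0, 1.
For y in [0, 1], x = y**2 + 3*y + 2 is on the left; area = ∫[0,1] (-(y**2 - y)) dy = 1/6.

1/6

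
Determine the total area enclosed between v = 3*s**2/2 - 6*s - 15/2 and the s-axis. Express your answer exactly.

54

The curve meets the s-axis where 3*s**2/2 - 6*s - 15/2 = 0, i.e. 3*(s - 5)*(s + 1)/2 = 0, at s = -1, 5.
On [-1, 5] the curve lies below the axis; ∫[-1,5] (3*s**2/2 - 6*s - 15/2) ds = -54, giving area 54.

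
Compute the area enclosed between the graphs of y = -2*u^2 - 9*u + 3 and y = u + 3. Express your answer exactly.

125/3

Set the curves equal: -2*u^2 - 9*u + 3 = u + 3, so -2*u^2 - 10*u = 0, which factors as -2*u*(u + 5) = 0. The curves meet at u = -5, 0.
On [-5, 0], y = -2*u^2 - 9*u + 3 is on top; that piece has area ∫[-5,0] (-2*u^2 - 10*u) du = 125/3.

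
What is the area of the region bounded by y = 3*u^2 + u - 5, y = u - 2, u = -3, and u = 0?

The difference (3*u^2 + u - 5) - (u - 2) = 3*u^2 - 3 changes sign at u = -1 inside [-3, 0], so split the integral there.
∫[-3,-1] (3*u^2 - 3) du = 20.
∫[-1,0] (3*u^2 - 3) du = -2; the area of that piece is 2.
Total area = 20 + 2 = 22.

22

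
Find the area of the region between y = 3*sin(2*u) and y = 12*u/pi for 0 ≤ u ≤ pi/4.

3/2 - 3*pi/8

On [0, pi/4], (3*sin(2*u)) - (12*u/pi) = -12*u/pi + 3*sin(2*u) is ≥ 0 throughout, so the area is a single integral of |-12*u/pi + 3*sin(2*u)|.
∫[0,pi/4] (-12*u/pi + 3*sin(2*u)) du = 3/2 - 3*pi/8.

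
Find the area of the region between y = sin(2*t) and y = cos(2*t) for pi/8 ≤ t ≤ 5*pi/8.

sqrt(2)

On [pi/8, 5*pi/8], (sin(2*t)) - (cos(2*t)) = sin(2*t) - cos(2*t) is ≥ 0 throughout, so the area is a single integral of |sin(2*t) - cos(2*t)|.
∫[pi/8,5*pi/8] (sin(2*t) - cos(2*t)) dt = sqrt(2).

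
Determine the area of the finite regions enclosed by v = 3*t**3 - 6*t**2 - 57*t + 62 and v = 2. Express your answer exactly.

Set the curves equal: 3*t**3 - 6*t**2 - 57*t + 62 = 2, so 3*t**3 - 6*t**2 - 57*t + 60 = 0, which factors as 3*(t - 5)*(t - 1)*(t + 4) = 0. The curves meet at t = -4, 1, 5.
On [-4, 1], v = 3*t**3 - 6*t**2 - 57*t + 62 is on top; that piece has area ∫[-4,1] (3*t**3 - 6*t**2 - 57*t + 60) dt = 1625/4.
On [1, 5], v = 2 is on top; that piece has area ∫[1,5] (-(3*t**3 - 6*t**2 - 57*t + 60)) dt = 224.
Total enclosed area = 1625/4 + 224 = 2521/4.

2521/4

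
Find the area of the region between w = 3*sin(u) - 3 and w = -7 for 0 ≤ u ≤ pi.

6 + 4*pi

On [0, pi], (3*sin(u) - 3) - (-7) = 3*sin(u) + 4 is ≥ 0 throughout, so the area is a single integral of |3*sin(u) + 4|.
∫[0,pi] (3*sin(u) + 4) du = 6 + 4*pi.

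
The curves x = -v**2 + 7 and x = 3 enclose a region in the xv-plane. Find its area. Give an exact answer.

Both boundary curves give x as a function of v, so integrate with respect to v. Setting them equal: -v**2 + 4 = 0, i.e. -(v - 2)*(v + 2) = 0, so they meet at v = -2, 2.
For v in [-2, 2], x = -v**2 + 7 is on the right; area = ∫[-2,2] (-v**2 + 4) dv = 32/3.

32/3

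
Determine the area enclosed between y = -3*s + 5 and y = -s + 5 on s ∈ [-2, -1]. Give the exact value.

On [-2, -1], (-3*s + 5) - (-s + 5) = -2*s is ≥ 0 throughout, so the area is a single integral of |-2*s|.
∫[-2,-1] (-2*s) ds = 3.

3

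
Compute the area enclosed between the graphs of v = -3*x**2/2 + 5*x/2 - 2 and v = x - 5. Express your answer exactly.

Set the curves equal: -3*x**2/2 + 5*x/2 - 2 = x - 5, so -3*x**2/2 + 3*x/2 + 3 = 0, which factors as -3*(x - 2)*(x + 1)/2 = 0. The curves meet at x = -1, 2.
On [-1, 2], v = -3*x**2/2 + 5*x/2 - 2 is on top; that piece has area ∫[-1,2] (-3*x**2/2 + 3*x/2 + 3) dx = 27/4.

27/4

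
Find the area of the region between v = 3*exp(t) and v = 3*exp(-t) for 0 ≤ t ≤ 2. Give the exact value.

On [0, 2], (3*exp(t)) - (3*exp(-t)) = 3*exp(t) - 3*exp(-t) is ≥ 0 throughout, so the area is a single integral of |3*exp(t) - 3*exp(-t)|.
∫[0,2] (3*exp(t) - 3*exp(-t)) dt = -6 + 3*exp(-2) + 3*exp(2).

-6 + 3*exp(-2) + 3*exp(2)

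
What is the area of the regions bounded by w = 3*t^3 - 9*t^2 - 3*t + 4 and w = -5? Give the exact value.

24

Set the curves equal: 3*t^3 - 9*t^2 - 3*t + 4 = -5, so 3*t^3 - 9*t^2 - 3*t + 9 = 0, which factors as 3*(t - 3)*(t - 1)*(t + 1) = 0. The curves meet at t = -1, 1, 3.
On [-1, 1], w = 3*t^3 - 9*t^2 - 3*t + 4 is on top; that piece has area ∫[-1,1] (3*t^3 - 9*t^2 - 3*t + 9) dt = 12.
On [1, 3], w = -5 is on top; that piece has area ∫[1,3] (-(3*t^3 - 9*t^2 - 3*t + 9)) dt = 12.
Total enclosed area = 12 + 12 = 24.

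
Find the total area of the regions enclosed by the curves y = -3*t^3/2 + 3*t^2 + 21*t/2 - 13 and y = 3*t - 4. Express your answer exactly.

Set the curves equal: -3*t^3/2 + 3*t^2 + 21*t/2 - 13 = 3*t - 4, so -3*t^3/2 + 3*t^2 + 15*t/2 - 9 = 0, which factors as -3*(t - 3)*(t - 1)*(t + 2)/2 = 0. The curves meet at t = -2, 1, 3.
On [-2, 1], y = 3*t - 4 is on top; that piece has area ∫[-2,1] (-(-3*t^3/2 + 3*t^2 + 15*t/2 - 9)) dt = 189/8.
On [1, 3], y = -3*t^3/2 + 3*t^2 + 21*t/2 - 13 is on top; that piece has area ∫[1,3] (-3*t^3/2 + 3*t^2 + 15*t/2 - 9) dt = 8.
Total enclosed area = 189/8 + 8 = 253/8.

253/8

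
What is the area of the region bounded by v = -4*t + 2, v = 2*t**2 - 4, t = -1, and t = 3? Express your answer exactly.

32

The difference (-4*t + 2) - (2*t**2 - 4) = -2*t**2 - 4*t + 6 changes sign at t = 1 inside [-1, 3], so split the integral there.
∫[-1,1] (-2*t**2 - 4*t + 6) dt = 32/3.
∫[1,3] (-2*t**2 - 4*t + 6) dt = -64/3; the area of that piece is 64/3.
Total area = 32/3 + 64/3 = 32.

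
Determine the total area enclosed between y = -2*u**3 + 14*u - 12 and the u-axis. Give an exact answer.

The curve meets the u-axis where -2*u**3 + 14*u - 12 = 0, i.e. -2*(u - 2)*(u - 1)*(u + 3) = 0, at u = -3, 1, 2.
On [-3, 1] the curve lies below the axis; ∫[-3,1] (-2*u**3 + 14*u - 12) du = -64, giving area 64.
On [1, 2] the curve lies above the axis; ∫[1,2] (-2*u**3 + 14*u - 12) du = 3/2, giving area 3/2.
Total area = 64 + 3/2 = 131/2.

131/2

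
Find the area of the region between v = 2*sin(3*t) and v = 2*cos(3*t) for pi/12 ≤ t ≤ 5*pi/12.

On [pi/12, 5*pi/12], (2*sin(3*t)) - (2*cos(3*t)) = 2*sin(3*t) - 2*cos(3*t) is ≥ 0 throughout, so the area is a single integral of |2*sin(3*t) - 2*cos(3*t)|.
∫[pi/12,5*pi/12] (2*sin(3*t) - 2*cos(3*t)) dt = 4*sqrt(2)/3.

4*sqrt(2)/3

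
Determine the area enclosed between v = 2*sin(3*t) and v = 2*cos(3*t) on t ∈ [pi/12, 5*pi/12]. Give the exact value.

On [pi/12, 5*pi/12], (2*sin(3*t)) - (2*cos(3*t)) = 2*sin(3*t) - 2*cos(3*t) is ≥ 0 throughout, so the area is a single integral of |2*sin(3*t) - 2*cos(3*t)|.
∫[pi/12,5*pi/12] (2*sin(3*t) - 2*cos(3*t)) dt = 4*sqrt(2)/3.

4*sqrt(2)/3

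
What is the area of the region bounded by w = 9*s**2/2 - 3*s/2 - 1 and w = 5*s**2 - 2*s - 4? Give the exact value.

125/12

Set the curves equal: 9*s**2/2 - 3*s/2 - 1 = 5*s**2 - 2*s - 4, so -s**2/2 + s/2 + 3 = 0, which factors as -(s - 3)*(s + 2)/2 = 0. The curves meet at s = -2, 3.
On [-2, 3], w = 9*s**2/2 - 3*s/2 - 1 is on top; that piece has area ∫[-2,3] (-s**2/2 + s/2 + 3) ds = 125/12.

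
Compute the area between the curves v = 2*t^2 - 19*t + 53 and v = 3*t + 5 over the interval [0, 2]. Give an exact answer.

172/3

On [0, 2], (2*t^2 - 19*t + 53) - (3*t + 5) = 2*t^2 - 22*t + 48 is ≥ 0 throughout, so the area is a single integral of |2*t^2 - 22*t + 48|.
∫[0,2] (2*t^2 - 22*t + 48) dt = 172/3.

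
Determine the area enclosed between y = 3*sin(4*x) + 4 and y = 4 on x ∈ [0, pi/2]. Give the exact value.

3

The difference (3*sin(4*x) + 4) - (4) = 3*sin(4*x) changes sign at x = pi/4 inside [0, pi/2], so split the integral there.
∫[0,pi/4] (3*sin(4*x)) dx = 3/2.
∫[pi/4,pi/2] (3*sin(4*x)) dx = -3/2; the area of that piece is 3/2.
Total area = 3/2 + 3/2 = 3.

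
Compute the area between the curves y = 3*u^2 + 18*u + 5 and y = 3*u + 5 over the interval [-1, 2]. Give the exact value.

89/2

The difference (3*u^2 + 18*u + 5) - (3*u + 5) = 3*u^2 + 15*u changes sign at u = 0 inside [-1, 2], so split the integral there.
∫[-1,0] (3*u^2 + 15*u) du = -13/2; the area of that piece is 13/2.
∫[0,2] (3*u^2 + 15*u) du = 38.
Total area = 13/2 + 38 = 89/2.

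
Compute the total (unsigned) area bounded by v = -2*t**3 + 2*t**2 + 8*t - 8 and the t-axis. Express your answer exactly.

71/3

The curve meets the t-axis where -2*t**3 + 2*t**2 + 8*t - 8 = 0, i.e. -2*(t - 2)*(t - 1)*(t + 2) = 0, at t = -2, 1, 2.
On [-2, 1] the curve lies below the axis; ∫[-2,1] (-2*t**3 + 2*t**2 + 8*t - 8) dt = -45/2, giving area 45/2.
On [1, 2] the curve lies above the axis; ∫[1,2] (-2*t**3 + 2*t**2 + 8*t - 8) dt = 7/6, giving area 7/6.
Total area = 45/2 + 7/6 = 71/3.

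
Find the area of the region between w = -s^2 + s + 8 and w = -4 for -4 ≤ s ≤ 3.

347/6

The difference (-s^2 + s + 8) - (-4) = -s^2 + s + 12 changes sign at s = -3 inside [-4, 3], so split the integral there.
∫[-4,-3] (-s^2 + s + 12) ds = -23/6; the area of that piece is 23/6.
∫[-3,3] (-s^2 + s + 12) ds = 54.
Total area = 23/6 + 54 = 347/6.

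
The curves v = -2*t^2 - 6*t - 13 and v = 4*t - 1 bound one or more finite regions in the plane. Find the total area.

Set the curves equal: -2*t^2 - 6*t - 13 = 4*t - 1, so -2*t^2 - 10*t - 12 = 0, which factors as -2*(t + 2)*(t + 3) = 0. The curves meet at t = -3, -2.
On [-3, -2], v = -2*t^2 - 6*t - 13 is on top; that piece has area ∫[-3,-2] (-2*t^2 - 10*t - 12) dt = 1/3.

1/3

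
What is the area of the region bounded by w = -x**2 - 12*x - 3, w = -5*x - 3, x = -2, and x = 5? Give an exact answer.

281/2

The difference (-x**2 - 12*x - 3) - (-5*x - 3) = -x**2 - 7*x changes sign at x = 0 inside [-2, 5], so split the integral there.
∫[-2,0] (-x**2 - 7*x) dx = 34/3.
∫[0,5] (-x**2 - 7*x) dx = -775/6; the area of that piece is 775/6.
Total area = 34/3 + 775/6 = 281/2.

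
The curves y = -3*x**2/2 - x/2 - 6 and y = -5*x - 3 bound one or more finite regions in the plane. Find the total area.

Set the curves equal: -3*x**2/2 - x/2 - 6 = -5*x - 3, so -3*x**2/2 + 9*x/2 - 3 = 0, which factors as -3*(x - 2)*(x - 1)/2 = 0. The curves meet at x = 1, 2.
On [1, 2], y = -3*x**2/2 - x/2 - 6 is on top; that piece has area ∫[1,2] (-3*x**2/2 + 9*x/2 - 3) dx = 1/4.

1/4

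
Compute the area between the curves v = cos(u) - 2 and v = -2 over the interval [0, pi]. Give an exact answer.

The difference (cos(u) - 2) - (-2) = cos(u) changes sign at u = pi/2 inside [0, pi], so split the integral there.
∫[0,pi/2] (cos(u)) du = 1.
∫[pi/2,pi] (cos(u)) du = -1; the area of that piece is 1.
Total area = 1 + 1 = 2.

2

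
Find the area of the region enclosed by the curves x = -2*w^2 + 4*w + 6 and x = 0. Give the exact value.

Both boundary curves give x as a function of w, so integrate with respect to w. Setting them equal: -2*w^2 + 4*w + 6 = 0, i.e. -2*(w - 3)*(w + 1) = 0, so they meet at w = -1, 3.
For w in [-1, 3], x = -2*w^2 + 4*w + 6 is on the right; area = ∫[-1,3] (-2*w^2 + 4*w + 6) dw = 64/3.

64/3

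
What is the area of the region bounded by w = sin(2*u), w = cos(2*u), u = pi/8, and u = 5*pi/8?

On [pi/8, 5*pi/8], (sin(2*u)) - (cos(2*u)) = sin(2*u) - cos(2*u) is ≥ 0 throughout, so the area is a single integral of |sin(2*u) - cos(2*u)|.
∫[pi/8,5*pi/8] (sin(2*u) - cos(2*u)) du = sqrt(2).

sqrt(2)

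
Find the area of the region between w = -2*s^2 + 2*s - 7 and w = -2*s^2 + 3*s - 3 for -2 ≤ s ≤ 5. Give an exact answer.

On [-2, 5], (-2*s^2 + 2*s - 7) - (-2*s^2 + 3*s - 3) = -s - 4 is ≤ 0 throughout, so the area is a single integral of |-s - 4|.
∫[-2,5] (-s - 4) ds = -77/2; the area of that piece is 77/2.

77/2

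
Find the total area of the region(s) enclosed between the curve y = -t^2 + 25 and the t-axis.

The curve meets the t-axis where -t^2 + 25 = 0, i.e. -(t - 5)*(t + 5) = 0, at t = -5, 5.
On [-5, 5] the curve lies above the axis; ∫[-5,5] (-t^2 + 25) dt = 500/3, giving area 500/3.

500/3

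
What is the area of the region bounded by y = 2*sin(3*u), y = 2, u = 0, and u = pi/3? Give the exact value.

-4/3 + 2*pi/3

On [0, pi/3], (2*sin(3*u)) - (2) = 2*sin(3*u) - 2 is ≤ 0 throughout, so the area is a single integral of |2*sin(3*u) - 2|.
∫[0,pi/3] (2*sin(3*u) - 2) du = 4/3 - 2*pi/3; the area of that piece is -4/3 + 2*pi/3.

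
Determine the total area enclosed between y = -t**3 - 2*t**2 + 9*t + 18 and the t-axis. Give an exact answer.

The curve meets the t-axis where -t**3 - 2*t**2 + 9*t + 18 = 0, i.e. -(t - 3)*(t + 2)*(t + 3) = 0, at t = -3, -2, 3.
On [-3, -2] the curve lies below the axis; ∫[-3,-2] (-t**3 - 2*t**2 + 9*t + 18) dt = -11/12, giving area 11/12.
On [-2, 3] the curve lies above the axis; ∫[-2,3] (-t**3 - 2*t**2 + 9*t + 18) dt = 875/12, giving area 875/12.
Total area = 11/12 + 875/12 = 443/6.

443/6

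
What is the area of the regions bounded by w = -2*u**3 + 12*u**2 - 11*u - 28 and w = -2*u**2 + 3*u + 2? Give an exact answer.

Set the curves equal: -2*u**3 + 12*u**2 - 11*u - 28 = -2*u**2 + 3*u + 2, so -2*u**3 + 14*u**2 - 14*u - 30 = 0, which factors as -2*(u - 5)*(u - 3)*(u + 1) = 0. The curves meet at u = -1, 3, 5.
On [-1, 3], w = -2*u**2 + 3*u + 2 is on top; that piece has area ∫[-1,3] (-(-2*u**3 + 14*u**2 - 14*u - 30)) du = 256/3.
On [3, 5], w = -2*u**3 + 12*u**2 - 11*u - 28 is on top; that piece has area ∫[3,5] (-2*u**3 + 14*u**2 - 14*u - 30) du = 40/3.
Total enclosed area = 256/3 + 40/3 = 296/3.

296/3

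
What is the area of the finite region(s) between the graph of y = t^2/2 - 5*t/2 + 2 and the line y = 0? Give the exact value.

9/4

The curve meets the t-axis where t^2/2 - 5*t/2 + 2 = 0, i.e. (t - 4)*(t - 1)/2 = 0, at t = 1, 4.
On [1, 4] the curve lies below the axis; ∫[1,4] (t^2/2 - 5*t/2 + 2) dt = -9/4, giving area 9/4.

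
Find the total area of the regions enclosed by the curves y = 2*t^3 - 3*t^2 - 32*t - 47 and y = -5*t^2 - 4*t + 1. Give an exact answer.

Set the curves equal: 2*t^3 - 3*t^2 - 32*t - 47 = -5*t^2 - 4*t + 1, so 2*t^3 + 2*t^2 - 28*t - 48 = 0, which factors as 2*(t - 4)*(t + 2)*(t + 3) = 0. The curves meet at t = -3, -2, 4.
On [-3, -2], y = 2*t^3 - 3*t^2 - 32*t - 47 is on top; that piece has area ∫[-3,-2] (2*t^3 + 2*t^2 - 28*t - 48) dt = 13/6.
On [-2, 4], y = -5*t^2 - 4*t + 1 is on top; that piece has area ∫[-2,4] (-(2*t^3 + 2*t^2 - 28*t - 48)) dt = 288.
Total enclosed area = 13/6 + 288 = 1741/6.

1741/6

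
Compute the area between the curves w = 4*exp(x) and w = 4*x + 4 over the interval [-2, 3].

On [-2, 3], (4*exp(x)) - (4*x + 4) = -4*x + 4*exp(x) - 4 is ≥ 0 throughout, so the area is a single integral of |-4*x + 4*exp(x) - 4|.
∫[-2,3] (-4*x + 4*exp(x) - 4) dx = -30 - 4*exp(-2) + 4*exp(3).

-30 - 4*exp(-2) + 4*exp(3)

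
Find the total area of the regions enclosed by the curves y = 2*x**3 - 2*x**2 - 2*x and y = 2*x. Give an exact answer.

Set the curves equal: 2*x**3 - 2*x**2 - 2*x = 2*x, so 2*x**3 - 2*x**2 - 4*x = 0, which factors as 2*x*(x - 2)*(x + 1) = 0. The curves meet at x = -1, 0, 2.
On [-1, 0], y = 2*x**3 - 2*x**2 - 2*x is on top; that piece has area ∫[-1,0] (2*x**3 - 2*x**2 - 4*x) dx = 5/6.
On [0, 2], y = 2*x is on top; that piece has area ∫[0,2] (-(2*x**3 - 2*x**2 - 4*x)) dx = 16/3.
Total enclosed area = 5/6 + 16/3 = 37/6.

37/6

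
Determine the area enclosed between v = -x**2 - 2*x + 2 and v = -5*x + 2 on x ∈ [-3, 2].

155/6

The difference (-x**2 - 2*x + 2) - (-5*x + 2) = -x**2 + 3*x changes sign at x = 0 inside [-3, 2], so split the integral there.
∫[-3,0] (-x**2 + 3*x) dx = -45/2; the area of that piece is 45/2.
∫[0,2] (-x**2 + 3*x) dx = 10/3.
Total area = 45/2 + 10/3 = 155/6.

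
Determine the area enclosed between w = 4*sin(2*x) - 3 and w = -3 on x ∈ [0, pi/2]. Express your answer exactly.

4

On [0, pi/2], (4*sin(2*x) - 3) - (-3) = 4*sin(2*x) is ≥ 0 throughout, so the area is a single integral of |4*sin(2*x)|.
∫[0,pi/2] (4*sin(2*x)) dx = 4.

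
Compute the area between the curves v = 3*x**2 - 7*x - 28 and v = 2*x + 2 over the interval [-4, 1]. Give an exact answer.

235/2

The difference (3*x**2 - 7*x - 28) - (2*x + 2) = 3*x**2 - 9*x - 30 changes sign at x = -2 inside [-4, 1], so split the integral there.
∫[-4,-2] (3*x**2 - 9*x - 30) dx = 50.
∫[-2,1] (3*x**2 - 9*x - 30) dx = -135/2; the area of that piece is 135/2.
Total area = 50 + 135/2 = 235/2.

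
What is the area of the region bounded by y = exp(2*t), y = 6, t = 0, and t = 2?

The difference (exp(2*t)) - (6) = exp(2*t) - 6 changes sign at t = log(6)/2 inside [0, 2], so split the integral there.
∫[0,log(6)/2] (exp(2*t) - 6) dt = 5/2 - log(216); the area of that piece is -5/2 + log(216).
∫[log(6)/2,2] (exp(2*t) - 6) dt = -15 + 3*log(6) + exp(4)/2.
Total area = (-5/2 + log(216)) + (-15 + 3*log(6) + exp(4)/2) = -35/2 + 6*log(6) + exp(4)/2.

-35/2 + 6*log(6) + exp(4)/2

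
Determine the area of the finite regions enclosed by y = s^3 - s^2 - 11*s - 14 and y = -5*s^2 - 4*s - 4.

Set the curves equal: s^3 - s^2 - 11*s - 14 = -5*s^2 - 4*s - 4, so s^3 + 4*s^2 - 7*s - 10 = 0, which factors as (s - 2)*(s + 1)*(s + 5) = 0. The curves meet at s = -5, -1, 2.
On [-5, -1], y = s^3 - s^2 - 11*s - 14 is on top; that piece has area ∫[-5,-1] (s^3 + 4*s^2 - 7*s - 10) ds = 160/3.
On [-1, 2], y = -5*s^2 - 4*s - 4 is on top; that piece has area ∫[-1,2] (-(s^3 + 4*s^2 - 7*s - 10)) ds = 99/4.
Total enclosed area = 160/3 + 99/4 = 937/12.

937/12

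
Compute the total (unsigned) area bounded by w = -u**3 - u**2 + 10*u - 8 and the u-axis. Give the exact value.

The curve meets the u-axis where -u**3 - u**2 + 10*u - 8 = 0, i.e. -(u - 2)*(u - 1)*(u + 4) = 0, at u = -4, 1, 2.
On [-4, 1] the curve lies below the axis; ∫[-4,1] (-u**3 - u**2 + 10*u - 8) du = -875/12, giving area 875/12.
On [1, 2] the curve lies above the axis; ∫[1,2] (-u**3 - u**2 + 10*u - 8) du = 11/12, giving area 11/12.
Total area = 875/12 + 11/12 = 443/6.

443/6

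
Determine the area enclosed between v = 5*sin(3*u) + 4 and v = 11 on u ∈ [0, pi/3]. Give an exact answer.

On [0, pi/3], (5*sin(3*u) + 4) - (11) = 5*sin(3*u) - 7 is ≤ 0 throughout, so the area is a single integral of |5*sin(3*u) - 7|.
∫[0,pi/3] (5*sin(3*u) - 7) du = 10/3 - 7*pi/3; the area of that piece is -10/3 + 7*pi/3.

-10/3 + 7*pi/3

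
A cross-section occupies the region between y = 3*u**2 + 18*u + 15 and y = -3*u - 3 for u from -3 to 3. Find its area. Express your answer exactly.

206

The difference (3*u**2 + 18*u + 15) - (-3*u - 3) = 3*u**2 + 21*u + 18 changes sign at u = -1 inside [-3, 3], so split the integral there.
∫[-3,-1] (3*u**2 + 21*u + 18) du = -22; the area of that piece is 22.
∫[-1,3] (3*u**2 + 21*u + 18) du = 184.
Total area = 22 + 184 = 206.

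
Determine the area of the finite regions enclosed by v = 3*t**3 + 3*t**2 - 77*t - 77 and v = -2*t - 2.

Set the curves equal: 3*t**3 + 3*t**2 - 77*t - 77 = -2*t - 2, so 3*t**3 + 3*t**2 - 75*t - 75 = 0, which factors as 3*(t - 5)*(t + 1)*(t + 5) = 0. The curves meet at t = -5, -1, 5.
On [-5, -1], v = 3*t**3 + 3*t**2 - 77*t - 77 is on top; that piece has area ∫[-5,-1] (3*t**3 + 3*t**2 - 75*t - 75) dt = 256.
On [-1, 5], v = -2*t - 2 is on top; that piece has area ∫[-1,5] (-(3*t**3 + 3*t**2 - 75*t - 75)) dt = 756.
Total enclosed area = 256 + 756 = 1012.

1012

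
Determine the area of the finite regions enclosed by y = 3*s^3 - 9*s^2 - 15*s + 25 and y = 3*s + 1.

243/2

Set the curves equal: 3*s^3 - 9*s^2 - 15*s + 25 = 3*s + 1, so 3*s^3 - 9*s^2 - 18*s + 24 = 0, which factors as 3*(s - 4)*(s - 1)*(s + 2) = 0. The curves meet at s = -2, 1, 4.
On [-2, 1], y = 3*s^3 - 9*s^2 - 15*s + 25 is on top; that piece has area ∫[-2,1] (3*s^3 - 9*s^2 - 18*s + 24) ds = 243/4.
On [1, 4], y = 3*s + 1 is on top; that piece has area ∫[1,4] (-(3*s^3 - 9*s^2 - 18*s + 24)) ds = 243/4.
Total enclosed area = 243/4 + 243/4 = 243/2.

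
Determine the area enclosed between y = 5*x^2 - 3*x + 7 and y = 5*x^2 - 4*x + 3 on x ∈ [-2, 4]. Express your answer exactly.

On [-2, 4], (5*x^2 - 3*x + 7) - (5*x^2 - 4*x + 3) = x + 4 is ≥ 0 throughout, so the area is a single integral of |x + 4|.
∫[-2,4] (x + 4) dx = 30.

30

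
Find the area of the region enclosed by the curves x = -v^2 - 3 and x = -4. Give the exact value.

4/3

Both boundary curves give x as a function of v, so integrate with respect to v. Setting them equal: -v^2 + 1 = 0, i.e. -(v - 1)*(v + 1) = 0, so they meet at v = -1, 1.
For v in [-1, 1], x = -v^2 - 3 is on the right; area = ∫[-1,1] (-v^2 + 1) dv = 4/3.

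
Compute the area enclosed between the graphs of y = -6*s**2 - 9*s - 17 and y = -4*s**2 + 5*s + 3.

9

Set the curves equal: -6*s**2 - 9*s - 17 = -4*s**2 + 5*s + 3, so -2*s**2 - 14*s - 20 = 0, which factors as -2*(s + 2)*(s + 5) = 0. The curves meet at s = -5, -2.
On [-5, -2], y = -6*s**2 - 9*s - 17 is on top; that piece has area ∫[-5,-2] (-2*s**2 - 14*s - 20) ds = 9.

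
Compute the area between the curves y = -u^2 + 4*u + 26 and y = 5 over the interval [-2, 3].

310/3

On [-2, 3], (-u^2 + 4*u + 26) - (5) = -u^2 + 4*u + 21 is ≥ 0 throughout, so the area is a single integral of |-u^2 + 4*u + 21|.
∫[-2,3] (-u^2 + 4*u + 21) du = 310/3.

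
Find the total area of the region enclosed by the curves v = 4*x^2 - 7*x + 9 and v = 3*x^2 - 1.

9/2

Set the curves equal: 4*x^2 - 7*x + 9 = 3*x^2 - 1, so x^2 - 7*x + 10 = 0, which factors as (x - 5)*(x - 2) = 0. The curves meet at x = 2, 5.
On [2, 5], v = 3*x^2 - 1 is on top; that piece has area ∫[2,5] (-(x^2 - 7*x + 10)) dx = 9/2.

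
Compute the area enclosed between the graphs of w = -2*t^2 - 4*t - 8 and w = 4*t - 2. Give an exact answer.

Set the curves equal: -2*t^2 - 4*t - 8 = 4*t - 2, so -2*t^2 - 8*t - 6 = 0, which factors as -2*(t + 1)*(t + 3) = 0. The curves meet at t = -3, -1.
On [-3, -1], w = -2*t^2 - 4*t - 8 is on top; that piece has area ∫[-3,-1] (-2*t^2 - 8*t - 6) dt = 8/3.

8/3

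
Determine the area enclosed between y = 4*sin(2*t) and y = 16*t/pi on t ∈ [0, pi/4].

On [0, pi/4], (4*sin(2*t)) - (16*t/pi) = -16*t/pi + 4*sin(2*t) is ≥ 0 throughout, so the area is a single integral of |-16*t/pi + 4*sin(2*t)|.
∫[0,pi/4] (-16*t/pi + 4*sin(2*t)) dt = 2 - pi/2.

2 - pi/2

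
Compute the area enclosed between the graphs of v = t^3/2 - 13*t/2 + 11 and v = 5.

407/8

Set the curves equal: t^3/2 - 13*t/2 + 11 = 5, so t^3/2 - 13*t/2 + 6 = 0, which factors as (t - 3)*(t - 1)*(t + 4)/2 = 0. The curves meet at t = -4, 1, 3.
On [-4, 1], v = t^3/2 - 13*t/2 + 11 is on top; that piece has area ∫[-4,1] (t^3/2 - 13*t/2 + 6) dt = 375/8.
On [1, 3], v = 5 is on top; that piece has area ∫[1,3] (-(t^3/2 - 13*t/2 + 6)) dt = 4.
Total enclosed area = 375/8 + 4 = 407/8.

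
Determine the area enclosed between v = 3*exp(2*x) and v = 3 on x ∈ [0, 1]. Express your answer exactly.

-9/2 + 3*exp(2)/2

On [0, 1], (3*exp(2*x)) - (3) = 3*exp(2*x) - 3 is ≥ 0 throughout, so the area is a single integral of |3*exp(2*x) - 3|.
∫[0,1] (3*exp(2*x) - 3) dx = -9/2 + 3*exp(2)/2.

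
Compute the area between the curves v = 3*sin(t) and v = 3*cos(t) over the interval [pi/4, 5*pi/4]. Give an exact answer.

6*sqrt(2)

On [pi/4, 5*pi/4], (3*sin(t)) - (3*cos(t)) = 3*sin(t) - 3*cos(t) is ≥ 0 throughout, so the area is a single integral of |3*sin(t) - 3*cos(t)|.
∫[pi/4,5*pi/4] (3*sin(t) - 3*cos(t)) dt = 6*sqrt(2).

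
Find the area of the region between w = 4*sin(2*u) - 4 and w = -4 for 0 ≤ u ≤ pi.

The difference (4*sin(2*u) - 4) - (-4) = 4*sin(2*u) changes sign at u = pi/2 inside [0, pi], so split the integral there.
∫[0,pi/2] (4*sin(2*u)) du = 4.
∫[pi/2,pi] (4*sin(2*u)) du = -4; the area of that piece is 4.
Total area = 4 + 4 = 8.

8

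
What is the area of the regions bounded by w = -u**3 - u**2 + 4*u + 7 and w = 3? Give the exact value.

71/6

Set the curves equal: -u**3 - u**2 + 4*u + 7 = 3, so -u**3 - u**2 + 4*u + 4 = 0, which factors as -(u - 2)*(u + 1)*(u + 2) = 0. The curves meet at u = -2, -1, 2.
On [-2, -1], w = 3 is on top; that piece has area ∫[-2,-1] (-(-u**3 - u**2 + 4*u + 4)) du = 7/12.
On [-1, 2], w = -u**3 - u**2 + 4*u + 7 is on top; that piece has area ∫[-1,2] (-u**3 - u**2 + 4*u + 4) du = 45/4.
Total enclosed area = 7/12 + 45/4 = 71/6.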